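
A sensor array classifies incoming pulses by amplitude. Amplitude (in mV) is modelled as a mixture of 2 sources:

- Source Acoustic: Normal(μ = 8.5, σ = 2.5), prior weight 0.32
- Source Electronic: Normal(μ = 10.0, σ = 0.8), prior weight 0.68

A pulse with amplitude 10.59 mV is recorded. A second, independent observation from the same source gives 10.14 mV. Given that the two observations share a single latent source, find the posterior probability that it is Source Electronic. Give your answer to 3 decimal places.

0.965

The responsibility of component k is π_k f_k(x) divided by Σ_j π_j f_j(x).
Since both observations come from the same component, the likelihood for component k is f_k(x₁)·f_k(x₂).
  p_Acoustic = [(1/(2.5·√(2π)))·exp(−(10.59−8.5)²/(2·2.5²)) = 0.159577·exp(-0.34945) = 0.112514] × [0.128684] = 0.0144787
  p_Electronic = [(1/(0.8·√(2π)))·exp(−(10.59−10.0)²/(2·0.8²)) = 0.498678·exp(-0.27195) = 0.379938] × [0.4911] = 0.186587
Multiply by the mixture weights:
  π_Acoustic·p_Acoustic = 0.32 × 0.0144787 = 0.00463319
  π_Electronic·p_Electronic = 0.68 × 0.186587 = 0.126879
Normaliser: 0.00463319 + 0.126879 = 0.131513
Responsibility of Source Electronic: 0.126879 / 0.131513 ≈ 0.965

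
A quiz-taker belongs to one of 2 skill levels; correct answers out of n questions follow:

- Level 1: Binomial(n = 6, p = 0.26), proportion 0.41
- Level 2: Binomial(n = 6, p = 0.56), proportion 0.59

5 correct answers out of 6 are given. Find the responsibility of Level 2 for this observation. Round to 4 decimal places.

The responsibility of component k is π_k f_k(x) divided by Σ_j π_j f_j(x).
Binomial probabilities:
  p_1 = 0.00527533
  p_2 = 0.145393
Unnormalised posteriors:
  π_1·p_1 = 0.41 × 0.00527533 = 0.00216289
  π_2·p_2 = 0.59 × 0.145393 = 0.085782
Evidence: 0.00216289 + 0.085782 = 0.0879449
P(Level 2 | the observation) = 0.085782 / 0.0879449 ≈ 0.9754

0.9754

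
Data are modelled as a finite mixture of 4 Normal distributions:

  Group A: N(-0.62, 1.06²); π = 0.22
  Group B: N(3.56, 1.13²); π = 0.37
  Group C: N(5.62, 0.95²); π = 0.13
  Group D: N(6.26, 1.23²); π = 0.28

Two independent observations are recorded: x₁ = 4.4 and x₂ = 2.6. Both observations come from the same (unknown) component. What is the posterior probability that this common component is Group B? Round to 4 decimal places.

0.9928

The responsibility of component k is π_k f_k(x) divided by Σ_j π_j f_j(x).
Since both observations come from the same component, the likelihood for component k is f_k(x₁)·f_k(x₂).
  L_A = [(1/(1.06·√(2π)))·exp(−(4.4−-0.62)²/(2·1.06²)) = 0.376361·exp(-11.21413) = 5.07421e-06] × [0.00373082] = 1.8931e-08
  L_B = [(1/(1.13·√(2π)))·exp(−(4.4−3.56)²/(2·1.13²)) = 0.353046·exp(-0.27629) = 0.267817] × [0.246097] = 0.065909
  L_C = [(1/(0.95·√(2π)))·exp(−(4.4−5.62)²/(2·0.95²)) = 0.419939·exp(-0.82460) = 0.184106] × [0.00268386] = 0.000494115
  L_D = [(1/(1.23·√(2π)))·exp(−(4.4−6.26)²/(2·1.23²)) = 0.324343·exp(-1.14337) = 0.103382] × [0.0038755] = 0.000400659
Multiply by the mixture weights:
  π_A·L_A = 0.22 × 1.8931e-08 = 4.16481e-09
  π_B·L_B = 0.37 × 0.065909 = 0.0243863
  π_C·L_C = 0.13 × 0.000494115 = 6.4235e-05
  π_D·L_D = 0.28 × 0.000400659 = 0.000112185
Marginal: 4.16481e-09 + 0.0243863 + 6.4235e-05 + 0.000112185 = 0.0245627
P(Group B | x) ≈ 0.9928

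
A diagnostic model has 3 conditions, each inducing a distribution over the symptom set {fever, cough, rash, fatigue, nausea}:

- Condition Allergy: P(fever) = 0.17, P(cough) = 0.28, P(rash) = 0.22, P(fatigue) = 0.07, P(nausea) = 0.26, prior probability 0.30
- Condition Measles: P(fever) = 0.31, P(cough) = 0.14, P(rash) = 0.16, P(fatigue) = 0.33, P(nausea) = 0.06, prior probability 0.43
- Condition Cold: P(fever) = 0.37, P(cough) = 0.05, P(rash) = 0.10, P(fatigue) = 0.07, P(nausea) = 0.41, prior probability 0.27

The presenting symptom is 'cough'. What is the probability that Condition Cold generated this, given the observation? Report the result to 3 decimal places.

0.086

Apply Bayes' rule: the posterior for each component is proportional to its prior times its likelihood at x.
Component likelihoods at x = 'cough':
  p_Allergy = 0.28
  p_Measles = 0.14
  p_Cold = 0.05
Weight by the priors:
  P(Z=Allergy)·p_Allergy = 0.30 × 0.28 = 0.084
  P(Z=Measles)·p_Measles = 0.43 × 0.14 = 0.0602
  P(Z=Cold)·p_Cold = 0.27 × 0.05 = 0.0135
Normaliser: 0.084 + 0.0602 + 0.0135 = 0.1577
Responsibility of Condition Cold: 0.0135 / 0.1577 ≈ 0.086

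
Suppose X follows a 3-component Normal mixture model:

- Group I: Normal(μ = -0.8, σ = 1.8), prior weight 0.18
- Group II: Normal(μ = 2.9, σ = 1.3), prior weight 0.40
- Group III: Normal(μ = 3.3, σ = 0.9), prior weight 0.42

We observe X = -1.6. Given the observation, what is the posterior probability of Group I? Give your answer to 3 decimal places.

Posterior ∝ prior × likelihood, so P(k | x) ∝ P(Z=k) f_k(x); normalise over all components.
Normal densities:
  f_I = (1/(1.8·√(2π)))·exp(−(-1.6−-0.8)²/(2·1.8²)) = 0.221635·exp(-0.09877) = 0.200791
  f_II = (1/(1.3·√(2π)))·exp(−(-1.6−2.9)²/(2·1.3²)) = 0.306879·exp(-5.99112) = 0.000767458
  f_III = (1/(0.9·√(2π)))·exp(−(-1.6−3.3)²/(2·0.9²)) = 0.443269·exp(-14.82099) = 1.62179e-07
Prior × likelihood for each component:
  P(Z=I)·f_I = 0.18 × 0.200791 = 0.0361424
  P(Z=II)·f_II = 0.40 × 0.000767458 = 0.000306983
  P(Z=III)·f_III = 0.42 × 1.62179e-07 = 6.81151e-08
Evidence: 0.0361424 + 0.000306983 + 6.81151e-08 = 0.0364494
P(Group I | x) = 0.0361424 / 0.0364494 ≈ 0.992

0.992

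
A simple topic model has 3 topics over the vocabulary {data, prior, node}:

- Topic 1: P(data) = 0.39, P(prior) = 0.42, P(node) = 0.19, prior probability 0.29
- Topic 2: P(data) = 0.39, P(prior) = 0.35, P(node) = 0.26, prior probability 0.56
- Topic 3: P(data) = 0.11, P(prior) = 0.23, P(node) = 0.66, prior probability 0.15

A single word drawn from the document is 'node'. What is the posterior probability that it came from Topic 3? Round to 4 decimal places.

0.3303

Apply Bayes' rule: the posterior for each component is proportional to its prior times its likelihood at x.
Categorical probabilities:
  f_1 = 0.19
  f_2 = 0.26
  f_3 = 0.66
Unnormalised posteriors:
  π_1·f_1 = 0.29 × 0.19 = 0.0551
  π_2·f_2 = 0.56 × 0.26 = 0.1456
  π_3·f_3 = 0.15 × 0.66 = 0.099
Denominator: 0.0551 + 0.1456 + 0.099 = 0.2997
P(Topic 3 | data) ≈ 0.3303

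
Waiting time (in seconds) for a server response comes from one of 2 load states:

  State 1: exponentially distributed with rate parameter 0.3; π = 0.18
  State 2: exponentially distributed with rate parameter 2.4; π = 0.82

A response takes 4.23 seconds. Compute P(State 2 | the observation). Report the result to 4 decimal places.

The responsibility of component k is π_k f_k(x) divided by Σ_j π_j f_j(x).
Evaluate each component's likelihood at the observed value:
  p_1 = 0.0843338
  p_2 = 9.35952e-05
Multiply by the mixture weights:
  π_1·p_1 = 0.18 × 0.0843338 = 0.0151801
  π_2·p_2 = 0.82 × 9.35952e-05 = 7.67481e-05
Normaliser: 0.0151801 + 7.67481e-05 = 0.0152568
Responsibility of State 2: 7.67481e-05 / 0.0152568 ≈ 0.0050

0.0050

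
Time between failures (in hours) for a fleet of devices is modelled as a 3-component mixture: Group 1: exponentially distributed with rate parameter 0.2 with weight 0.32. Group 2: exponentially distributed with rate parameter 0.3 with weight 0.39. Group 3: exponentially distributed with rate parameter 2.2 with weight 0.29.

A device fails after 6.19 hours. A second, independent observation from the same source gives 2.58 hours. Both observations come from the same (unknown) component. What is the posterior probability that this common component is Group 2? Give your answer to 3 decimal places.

Apply Bayes' rule: the posterior for each component is proportional to its prior times its likelihood at x.
Since both observations come from the same component, the likelihood for component k is f_k(x₁)·f_k(x₂).
  p_1 = [0.2·e^(−0.2·6.19) = 0.2·e^(−1.2380) = 0.0579927] × [0.119381] = 0.00692321
  p_2 = [0.3·e^(−0.3·6.19) = 0.3·e^(−1.8570) = 0.0468421] × [0.138349] = 0.00648058
  p_3 = [2.2·e^(−2.2·6.19) = 2.2·e^(−13.6180) = 2.68041e-06] × [0.00753993] = 2.02101e-08
Prior × likelihood for each component:
  w_1·p_1 = 0.32 × 0.00692321 = 0.00221543
  w_2·p_2 = 0.39 × 0.00648058 = 0.00252743
  w_3·p_3 = 0.29 × 2.02101e-08 = 5.86092e-09
Normaliser: 0.00221543 + 0.00252743 + 5.86092e-09 = 0.00474286
Responsibility of Group 2: 0.00252743 / 0.00474286 ≈ 0.533

0.533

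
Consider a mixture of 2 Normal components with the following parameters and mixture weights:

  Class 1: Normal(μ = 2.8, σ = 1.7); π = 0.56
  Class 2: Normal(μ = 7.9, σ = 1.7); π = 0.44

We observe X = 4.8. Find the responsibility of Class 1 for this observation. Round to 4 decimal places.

0.7706

By Bayes' theorem, P(k | x) = w_k f_k(x) / Σ_j w_j f_j(x).
Normal densities:
  f_1 = 0.117466
  f_2 = 0.0445031
Weight by the priors:
  w_1·f_1 = 0.56 × 0.117466 = 0.0657808
  w_2·f_2 = 0.44 × 0.0445031 = 0.0195814
Sum: 0.0657808 + 0.0195814 = 0.0853622
P(Class 1 | 4.8) ≈ 0.7706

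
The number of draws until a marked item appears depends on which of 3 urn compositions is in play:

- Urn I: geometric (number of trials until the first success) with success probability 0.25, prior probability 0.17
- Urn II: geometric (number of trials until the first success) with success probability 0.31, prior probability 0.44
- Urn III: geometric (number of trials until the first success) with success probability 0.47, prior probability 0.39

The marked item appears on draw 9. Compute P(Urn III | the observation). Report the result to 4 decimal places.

0.0920

The responsibility of component k is π_k f_k(x) divided by Σ_j π_j f_j(x).
Geometric probabilities:
  L_I = 0.0250282
  L_II = 0.0159277
  L_III = 0.00292621
Unnormalised posteriors:
  π_I·L_I = 0.17 × 0.0250282 = 0.0042548
  π_II·L_II = 0.44 × 0.0159277 = 0.00700821
  π_III·L_III = 0.39 × 0.00292621 = 0.00114122
Sum: 0.0042548 + 0.00700821 + 0.00114122 = 0.0124042
P(Urn III | data) ≈ 0.0920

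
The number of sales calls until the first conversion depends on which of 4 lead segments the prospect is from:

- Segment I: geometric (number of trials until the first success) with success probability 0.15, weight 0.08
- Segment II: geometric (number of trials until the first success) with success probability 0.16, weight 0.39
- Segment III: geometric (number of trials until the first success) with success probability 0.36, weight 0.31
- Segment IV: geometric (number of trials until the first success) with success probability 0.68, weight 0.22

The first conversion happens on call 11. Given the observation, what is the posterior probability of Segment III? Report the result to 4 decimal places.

0.0883

The responsibility of component k is w_k f_k(x) divided by Σ_j w_j f_j(x).
Evaluate each component's likelihood at the observed value:
  f_I = 0.0295312
  f_II = 0.0279842
  f_III = 0.00415052
  f_IV = 7.65612e-06
Multiply by the mixture weights:
  w_I·f_I = 0.08 × 0.0295312 = 0.00236249
  w_II·f_II = 0.39 × 0.0279842 = 0.0109138
  w_III·f_III = 0.31 × 0.00415052 = 0.00128666
  w_IV·f_IV = 0.22 × 7.65612e-06 = 1.68435e-06
Marginal: 0.00236249 + 0.0109138 + 0.00128666 + 1.68435e-06 = 0.0145647
Responsibility of Segment III: 0.00128666 / 0.0145647 ≈ 0.0883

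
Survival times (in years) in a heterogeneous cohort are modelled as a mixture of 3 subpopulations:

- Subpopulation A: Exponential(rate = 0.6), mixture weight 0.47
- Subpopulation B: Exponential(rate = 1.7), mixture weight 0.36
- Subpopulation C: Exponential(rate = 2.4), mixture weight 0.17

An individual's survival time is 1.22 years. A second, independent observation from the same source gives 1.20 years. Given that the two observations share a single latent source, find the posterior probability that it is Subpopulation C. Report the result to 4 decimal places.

0.0494

By Bayes' theorem, P(k | x) = π_k f_k(x) / Σ_j π_j f_j(x).
Since both observations come from the same component, the likelihood for component k is f_k(x₁)·f_k(x₂).
  L_A = [0.6·e^(−0.6·1.22) = 0.6·e^(−0.7320) = 0.288568] × [0.292051] = 0.0842766
  L_B = [1.7·e^(−1.7·1.22) = 1.7·e^(−2.0740) = 0.213659] × [0.221049] = 0.0472292
  L_C = [2.4·e^(−2.4·1.22) = 2.4·e^(−2.9280) = 0.128409] × [0.134723] = 0.0172998
Unnormalised posteriors:
  π_A·L_A = 0.47 × 0.0842766 = 0.03961
  π_B·L_B = 0.36 × 0.0472292 = 0.0170025
  π_C·L_C = 0.17 × 0.0172998 = 0.00294096
Evidence: 0.03961 + 0.0170025 + 0.00294096 = 0.0595535
Responsibility of Subpopulation C: 0.00294096 / 0.0595535 ≈ 0.0494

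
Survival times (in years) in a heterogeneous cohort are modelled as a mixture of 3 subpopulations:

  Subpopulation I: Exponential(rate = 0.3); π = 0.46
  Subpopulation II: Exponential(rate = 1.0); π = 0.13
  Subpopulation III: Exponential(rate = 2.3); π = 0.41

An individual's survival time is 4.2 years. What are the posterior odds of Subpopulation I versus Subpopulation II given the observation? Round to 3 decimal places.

The posterior odds equal the prior odds times the likelihood ratio: (π_i/π_j)·(f_i(x)/f_j(x)).
Component likelihoods at x = 4.2 years:
  L_I = 0.3·e^(−0.3·4.2) = 0.3·e^(−1.2600) = 0.0850962
  L_II = 1.0·e^(−1.0·4.2) = 1.0·e^(−4.2000) = 0.0149956
  L_III = 2.3·e^(−2.3·4.2) = 2.3·e^(−9.6600) = 0.000146704
0.0391443 / 0.00194942 ≈ 20.080

20.080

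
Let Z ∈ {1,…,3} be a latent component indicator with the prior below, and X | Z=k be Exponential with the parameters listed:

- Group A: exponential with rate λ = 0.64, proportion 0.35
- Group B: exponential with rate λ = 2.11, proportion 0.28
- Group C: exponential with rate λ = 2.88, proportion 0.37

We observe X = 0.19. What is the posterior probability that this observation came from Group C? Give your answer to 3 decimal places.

The responsibility of component k is π_k f_k(x) divided by Σ_j π_j f_j(x).
Exponential densities:
  f_A = 0.64·e^(−0.64·0.19) = 0.64·e^(−0.1216) = 0.566722
  f_B = 2.11·e^(−2.11·0.19) = 2.11·e^(−0.4009) = 1.4131
  f_C = 2.88·e^(−2.88·0.19) = 2.88·e^(−0.5472) = 1.66627
Unnormalised posteriors:
  π_A·f_A = 0.35 × 0.566722 = 0.198353
  π_B·f_B = 0.28 × 1.4131 = 0.395669
  π_C·f_C = 0.37 × 1.66627 = 0.616522
Evidence: 0.198353 + 0.395669 + 0.616522 = 1.21054
P(Group C | data) = 0.616522 / 1.21054 ≈ 0.509

0.509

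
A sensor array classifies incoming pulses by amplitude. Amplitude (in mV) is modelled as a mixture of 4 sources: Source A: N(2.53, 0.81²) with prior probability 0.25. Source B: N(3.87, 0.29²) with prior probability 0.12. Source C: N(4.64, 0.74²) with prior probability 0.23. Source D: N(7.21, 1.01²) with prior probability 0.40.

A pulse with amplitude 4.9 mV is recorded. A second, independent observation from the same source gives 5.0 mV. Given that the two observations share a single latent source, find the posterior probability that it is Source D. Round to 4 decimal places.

0.0074

The responsibility of component k is P(Z=k) f_k(x) divided by Σ_j P(Z=j) f_j(x).
Since both observations come from the same component, the likelihood for component k is f_k(x₁)·f_k(x₂).
  L_A = [0.00681425] × [0.00471227] = 3.21106e-05
  L_B = [0.00250758] × [0.000694289] = 1.74099e-06
  L_C = [0.506841] × [0.478946] = 0.242749
  L_D = [0.0288869] × [0.036051] = 0.0010414
Prior × likelihood for each component:
  P(Z=A)·L_A = 0.25 × 3.21106e-05 = 8.02766e-06
  P(Z=B)·L_B = 0.12 × 1.74099e-06 = 2.08918e-07
  P(Z=C)·L_C = 0.23 × 0.242749 = 0.0558324
  P(Z=D)·L_D = 0.40 × 0.0010414 = 0.00041656
Marginal: 8.02766e-06 + 2.08918e-07 + 0.0558324 + 0.00041656 = 0.0562572
P(Source D | data) = 0.00041656 / 0.0562572 ≈ 0.0074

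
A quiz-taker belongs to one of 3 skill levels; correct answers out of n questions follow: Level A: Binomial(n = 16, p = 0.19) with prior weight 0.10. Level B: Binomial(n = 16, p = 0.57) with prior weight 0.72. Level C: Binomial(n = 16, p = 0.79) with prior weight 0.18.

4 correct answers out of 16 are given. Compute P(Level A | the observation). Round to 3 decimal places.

By Bayes' theorem, P(k | x) = π_k f_k(x) / Σ_j π_j f_j(x).
Evaluate each component's likelihood at the observed value:
  p_A = C(16,4)·0.19^4·0.81^12 = 1820·0.00130321·0.0797664 = 0.189193
  p_B = C(16,4)·0.57^4·0.43^12 = 1820·0.10556·3.99596e-05 = 0.00767701
  p_C = C(16,4)·0.79^4·0.21^12 = 1820·0.389501·7.35583e-09 = 5.21448e-06
Unnormalised posteriors:
  π_A·p_A = 0.10 × 0.189193 = 0.0189193
  π_B·p_B = 0.72 × 0.00767701 = 0.00552745
  π_C·p_C = 0.18 × 5.21448e-06 = 9.38607e-07
Denominator: 0.0189193 + 0.00552745 + 9.38607e-07 = 0.0244477
P(Level A | 4 correct answers out of 16) = 0.0189193 / 0.0244477 ≈ 0.774

0.774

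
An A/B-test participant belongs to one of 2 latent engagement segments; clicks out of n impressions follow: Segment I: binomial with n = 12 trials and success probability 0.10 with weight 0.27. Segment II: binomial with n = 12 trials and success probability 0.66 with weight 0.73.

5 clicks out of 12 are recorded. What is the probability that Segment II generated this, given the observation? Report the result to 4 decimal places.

By Bayes' theorem, P(k | x) = w_k f_k(x) / Σ_j w_j f_j(x).
Component likelihoods at x = 5 clicks out of 12:
  L_I = 0.00378811
  L_II = 0.0520951
Weight by the priors:
  w_I·L_I = 0.27 × 0.00378811 = 0.00102279
  w_II·L_II = 0.73 × 0.0520951 = 0.0380295
Denominator: 0.00102279 + 0.0380295 = 0.0390522
P(Segment II | 5 clicks out of 12) = 0.0380295 / 0.0390522 ≈ 0.9738

0.9738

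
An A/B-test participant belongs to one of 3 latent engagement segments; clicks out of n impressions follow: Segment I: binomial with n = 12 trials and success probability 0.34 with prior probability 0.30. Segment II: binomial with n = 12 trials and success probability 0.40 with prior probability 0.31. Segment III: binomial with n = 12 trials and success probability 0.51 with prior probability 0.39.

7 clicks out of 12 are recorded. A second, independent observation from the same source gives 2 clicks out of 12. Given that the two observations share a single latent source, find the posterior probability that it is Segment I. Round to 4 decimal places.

The responsibility of component k is π_k f_k(x) divided by Σ_j π_j f_j(x).
Since both observations come from the same component, the likelihood for component k is f_k(x₁)·f_k(x₂).
  p_I = [C(12,7)·0.34^7·0.66^5 = 792·0.000525234·0.125233 = 0.0520951] × [0.119658] = 0.00623359
  p_II = [C(12,7)·0.40^7·0.60^5 = 792·0.0016384·0.07776 = 0.100902] × [0.0638523] = 0.00644285
  p_III = [C(12,7)·0.51^7·0.49^5 = 792·0.00897411·0.0282475 = 0.200769] × [0.0136976] = 0.00275006
Multiply by the mixture weights:
  π_I·p_I = 0.30 × 0.00623359 = 0.00187008
  π_II·p_II = 0.31 × 0.00644285 = 0.00199728
  π_III·p_III = 0.39 × 0.00275006 = 0.00107252
Normaliser: 0.00187008 + 0.00199728 + 0.00107252 = 0.00493988
So the posterior for Segment I is 0.00187008 / 0.00493988 ≈ 0.3786.

0.3786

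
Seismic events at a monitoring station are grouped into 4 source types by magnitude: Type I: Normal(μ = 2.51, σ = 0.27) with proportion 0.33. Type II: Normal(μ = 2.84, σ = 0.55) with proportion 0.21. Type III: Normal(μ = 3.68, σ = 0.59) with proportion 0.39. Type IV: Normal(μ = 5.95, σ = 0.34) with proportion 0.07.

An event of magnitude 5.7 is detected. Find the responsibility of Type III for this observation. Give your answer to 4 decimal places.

P(component k | x) = P(Z=k)·f_k(x) / marginal(x), where marginal(x) = Σ_j P(Z=j)·f_j(x).
Component likelihoods at x = 5.7:
  p_I = (1/(0.27·√(2π)))·exp(−(5.7−2.51)²/(2·0.27²)) = 1.477564·exp(-69.79492) = 7.211e-31
  p_II = (1/(0.55·√(2π)))·exp(−(5.7−2.84)²/(2·0.55²)) = 0.725350·exp(-13.52000) = 9.74734e-07
  p_III = (1/(0.59·√(2π)))·exp(−(5.7−3.68)²/(2·0.59²)) = 0.676173·exp(-5.86096) = 0.00192609
  p_IV = (1/(0.34·√(2π)))·exp(−(5.7−5.95)²/(2·0.34²)) = 1.173360·exp(-0.27033) = 0.895424
Prior × likelihood for each component:
  P(Z=I)·p_I = 0.33 × 7.211e-31 = 2.37963e-31
  P(Z=II)·p_II = 0.21 × 9.74734e-07 = 2.04694e-07
  P(Z=III)·p_III = 0.39 × 0.00192609 = 0.000751174
  P(Z=IV)·p_IV = 0.07 × 0.895424 = 0.0626797
Sum: 2.37963e-31 + 2.04694e-07 + 0.000751174 + 0.0626797 = 0.0634311
P(Type III | the observation) ≈ 0.0118

0.0118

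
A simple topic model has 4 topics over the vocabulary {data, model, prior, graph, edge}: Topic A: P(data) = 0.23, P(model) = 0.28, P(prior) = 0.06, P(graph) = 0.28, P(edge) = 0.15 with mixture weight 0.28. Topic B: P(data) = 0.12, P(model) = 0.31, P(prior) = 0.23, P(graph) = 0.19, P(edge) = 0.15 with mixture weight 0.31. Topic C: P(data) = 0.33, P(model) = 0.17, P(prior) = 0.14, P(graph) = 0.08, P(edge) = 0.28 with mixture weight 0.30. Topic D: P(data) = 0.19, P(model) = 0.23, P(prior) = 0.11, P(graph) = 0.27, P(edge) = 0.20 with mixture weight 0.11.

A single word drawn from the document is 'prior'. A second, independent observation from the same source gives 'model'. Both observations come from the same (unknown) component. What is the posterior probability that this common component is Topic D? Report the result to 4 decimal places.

Posterior ∝ prior × likelihood, so P(k | x) ∝ P(Z=k) f_k(x); normalise over all components.
Since both observations come from the same component, the likelihood for component k is f_k(x₁)·f_k(x₂).
  L_A = [0.06] × [0.28] = 0.0168
  L_B = [0.23] × [0.31] = 0.0713
  L_C = [0.14] × [0.17] = 0.0238
  L_D = [0.11] × [0.23] = 0.0253
Multiply by the mixture weights:
  P(Z=A)·L_A = 0.28 × 0.0168 = 0.004704
  P(Z=B)·L_B = 0.31 × 0.0713 = 0.022103
  P(Z=C)·L_C = 0.30 × 0.0238 = 0.00714
  P(Z=D)·L_D = 0.11 × 0.0253 = 0.002783
Evidence: 0.004704 + 0.022103 + 0.00714 + 0.002783 = 0.03673
Responsibility of Topic D: 0.002783 / 0.03673 ≈ 0.0758

0.0758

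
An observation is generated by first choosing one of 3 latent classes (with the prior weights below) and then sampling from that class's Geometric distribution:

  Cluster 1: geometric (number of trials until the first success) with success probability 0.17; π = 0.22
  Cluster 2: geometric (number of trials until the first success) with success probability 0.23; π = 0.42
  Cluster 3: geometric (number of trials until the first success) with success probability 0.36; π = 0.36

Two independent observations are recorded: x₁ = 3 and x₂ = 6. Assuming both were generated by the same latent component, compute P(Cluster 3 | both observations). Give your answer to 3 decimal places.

0.279

Apply Bayes' rule: the posterior for each component is proportional to its prior times its likelihood at x.
Since both observations come from the same component, the likelihood for component k is f_k(x₁)·f_k(x₂).
  p_1 = [0.17·(1−0.17)^2 = 0.17·0.6889 = 0.117113] × [0.0669637] = 0.00784232
  p_2 = [0.23·(1−0.23)^2 = 0.23·0.5929 = 0.136367] × [0.062256] = 0.00848967
  p_3 = [0.36·(1−0.36)^2 = 0.36·0.4096 = 0.147456] × [0.0386547] = 0.00569987
Prior × likelihood for each component:
  π_1·p_1 = 0.22 × 0.00784232 = 0.00172531
  π_2·p_2 = 0.42 × 0.00848967 = 0.00356566
  π_3·p_3 = 0.36 × 0.00569987 = 0.00205195
Evidence: 0.00172531 + 0.00356566 + 0.00205195 = 0.00734292
Responsibility of Cluster 3: 0.00205195 / 0.00734292 ≈ 0.279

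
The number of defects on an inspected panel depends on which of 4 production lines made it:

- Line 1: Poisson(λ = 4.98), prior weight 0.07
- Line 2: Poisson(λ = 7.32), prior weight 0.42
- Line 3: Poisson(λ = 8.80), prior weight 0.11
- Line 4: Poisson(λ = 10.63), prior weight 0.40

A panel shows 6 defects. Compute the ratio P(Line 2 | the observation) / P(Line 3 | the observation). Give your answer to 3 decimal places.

The posterior odds equal the prior odds times the likelihood ratio: (π_i/π_j)·(f_i(x)/f_j(x)).
Component likelihoods at x = 6 defects:
  p_1 = 0.145632
  p_2 = 0.141481
  p_3 = 0.0972237
  p_4 = 0.0484526
Odds = (0.42/0.11) × (0.141481/0.0972237) = 3.81818 × 1.45521 ≈ 5.556

5.556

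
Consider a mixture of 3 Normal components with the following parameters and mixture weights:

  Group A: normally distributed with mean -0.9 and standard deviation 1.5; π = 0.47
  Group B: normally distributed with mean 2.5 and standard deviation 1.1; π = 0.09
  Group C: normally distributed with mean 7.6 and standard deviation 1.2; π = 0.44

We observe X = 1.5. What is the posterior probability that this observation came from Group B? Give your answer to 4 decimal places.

Apply Bayes' rule: the posterior for each component is proportional to its prior times its likelihood at x.
Component likelihoods at x = 1.5:
  L_A = 0.0739472
  L_B = 0.239915
  L_C = 8.13924e-07
Unnormalised posteriors:
  P(Z=A)·L_A = 0.47 × 0.0739472 = 0.0347552
  P(Z=B)·L_B = 0.09 × 0.239915 = 0.0215923
  P(Z=C)·L_C = 0.44 × 8.13924e-07 = 3.58127e-07
Sum: 0.0347552 + 0.0215923 + 3.58127e-07 = 0.0563479
P(Group B | the observation) = 0.0215923 / 0.0563479 ≈ 0.3832

0.3832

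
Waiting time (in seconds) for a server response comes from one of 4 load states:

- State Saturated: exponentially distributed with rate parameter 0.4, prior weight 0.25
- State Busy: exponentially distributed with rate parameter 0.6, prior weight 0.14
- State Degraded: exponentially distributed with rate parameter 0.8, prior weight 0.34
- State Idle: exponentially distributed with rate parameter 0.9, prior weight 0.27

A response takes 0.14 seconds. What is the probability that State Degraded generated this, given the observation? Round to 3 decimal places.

P(component k | x) = w_k·f_k(x) / marginal(x), where marginal(x) = Σ_j w_j·f_j(x).
Evaluate each component's likelihood at the observed value:
  p_Saturated = 0.4·e^(−0.4·0.14) = 0.4·e^(−0.0560) = 0.378216
  p_Busy = 0.6·e^(−0.6·0.14) = 0.6·e^(−0.0840) = 0.551659
  p_Degraded = 0.8·e^(−0.8·0.14) = 0.8·e^(−0.1120) = 0.715235
  p_Idle = 0.9·e^(−0.9·0.14) = 0.9·e^(−0.1260) = 0.793453
Multiply by the mixture weights:
  w_Saturated·p_Saturated = 0.25 × 0.378216 = 0.0945539
  w_Busy·p_Busy = 0.14 × 0.551659 = 0.0772322
  w_Degraded·p_Degraded = 0.34 × 0.715235 = 0.24318
  w_Idle·p_Idle = 0.27 × 0.793453 = 0.214232
Sum: 0.0945539 + 0.0772322 + 0.24318 + 0.214232 = 0.629199
So the posterior for State Degraded is 0.24318 / 0.629199 ≈ 0.386.

0.386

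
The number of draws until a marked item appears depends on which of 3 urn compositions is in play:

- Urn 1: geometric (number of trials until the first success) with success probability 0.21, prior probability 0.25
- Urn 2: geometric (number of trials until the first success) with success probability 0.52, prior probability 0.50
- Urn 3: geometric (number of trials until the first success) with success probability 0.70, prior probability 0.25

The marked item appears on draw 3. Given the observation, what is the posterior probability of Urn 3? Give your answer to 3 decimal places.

The responsibility of component k is w_k f_k(x) divided by Σ_j w_j f_j(x).
Evaluate each component's likelihood at the observed value:
  L_1 = 0.21·(1−0.21)^2 = 0.21·0.6241 = 0.131061
  L_2 = 0.52·(1−0.52)^2 = 0.52·0.2304 = 0.119808
  L_3 = 0.70·(1−0.70)^2 = 0.70·0.09 = 0.063
Weight by the priors:
  w_1·L_1 = 0.25 × 0.131061 = 0.0327653
  w_2·L_2 = 0.50 × 0.119808 = 0.059904
  w_3·L_3 = 0.25 × 0.063 = 0.01575
Evidence: 0.0327653 + 0.059904 + 0.01575 = 0.108419
P(Urn 3 | data) = 0.01575 / 0.108419 ≈ 0.145

0.145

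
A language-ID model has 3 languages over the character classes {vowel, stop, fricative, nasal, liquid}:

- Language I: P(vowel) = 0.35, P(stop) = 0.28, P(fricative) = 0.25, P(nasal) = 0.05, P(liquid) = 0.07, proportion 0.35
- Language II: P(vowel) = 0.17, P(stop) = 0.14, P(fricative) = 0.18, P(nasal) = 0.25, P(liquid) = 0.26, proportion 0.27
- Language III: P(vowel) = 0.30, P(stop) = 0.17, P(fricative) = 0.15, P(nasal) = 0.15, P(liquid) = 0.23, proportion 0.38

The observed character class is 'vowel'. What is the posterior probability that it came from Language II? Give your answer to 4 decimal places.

0.1625

The responsibility of component k is π_k f_k(x) divided by Σ_j π_j f_j(x).
Evaluate each component's likelihood at the observed value:
  L_I = 0.35
  L_II = 0.17
  L_III = 0.3
Unnormalised posteriors:
  π_I·L_I = 0.35 × 0.35 = 0.1225
  π_II·L_II = 0.27 × 0.17 = 0.0459
  π_III·L_III = 0.38 × 0.3 = 0.114
Marginal: 0.1225 + 0.0459 + 0.114 = 0.2824
So the posterior for Language II is 0.0459 / 0.2824 ≈ 0.1625.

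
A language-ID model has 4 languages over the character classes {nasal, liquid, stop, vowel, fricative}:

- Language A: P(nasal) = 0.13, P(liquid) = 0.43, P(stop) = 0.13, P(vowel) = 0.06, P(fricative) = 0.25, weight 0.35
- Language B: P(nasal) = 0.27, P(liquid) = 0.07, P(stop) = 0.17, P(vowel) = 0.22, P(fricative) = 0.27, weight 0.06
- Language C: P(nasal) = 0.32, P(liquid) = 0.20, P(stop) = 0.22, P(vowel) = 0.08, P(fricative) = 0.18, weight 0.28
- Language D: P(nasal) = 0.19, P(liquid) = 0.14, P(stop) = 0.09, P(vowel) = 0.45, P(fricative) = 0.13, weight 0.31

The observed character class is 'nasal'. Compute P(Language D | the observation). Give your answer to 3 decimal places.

Posterior ∝ prior × likelihood, so P(k | x) ∝ π_k f_k(x); normalise over all components.
Evaluate each component's likelihood at the observed value:
  L_A = 0.13
  L_B = 0.27
  L_C = 0.32
  L_D = 0.19
Multiply by the mixture weights:
  π_A·L_A = 0.35 × 0.13 = 0.0455
  π_B·L_B = 0.06 × 0.27 = 0.0162
  π_C·L_C = 0.28 × 0.32 = 0.0896
  π_D·L_D = 0.31 × 0.19 = 0.0589
Normaliser: 0.0455 + 0.0162 + 0.0896 + 0.0589 = 0.2102
So the posterior for Language D is 0.0589 / 0.2102 ≈ 0.280.

0.280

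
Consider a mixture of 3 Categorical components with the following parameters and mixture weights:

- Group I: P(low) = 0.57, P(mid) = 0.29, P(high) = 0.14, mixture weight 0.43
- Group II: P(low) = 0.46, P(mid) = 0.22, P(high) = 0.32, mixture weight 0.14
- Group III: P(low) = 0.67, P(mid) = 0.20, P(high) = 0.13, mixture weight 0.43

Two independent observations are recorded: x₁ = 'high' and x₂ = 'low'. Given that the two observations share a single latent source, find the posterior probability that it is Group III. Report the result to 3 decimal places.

By Bayes' theorem, P(k | x) = w_k f_k(x) / Σ_j w_j f_j(x).
Since both observations come from the same component, the likelihood for component k is f_k(x₁)·f_k(x₂).
  p_I = [P(high | comp) = 0.14] × [0.57] = 0.0798
  p_II = [P(high | comp) = 0.32] × [0.46] = 0.1472
  p_III = [P(high | comp) = 0.13] × [0.67] = 0.0871
Multiply by the mixture weights:
  w_I·p_I = 0.43 × 0.0798 = 0.034314
  w_II·p_II = 0.14 × 0.1472 = 0.020608
  w_III·p_III = 0.43 × 0.0871 = 0.037453
Marginal: 0.034314 + 0.020608 + 0.037453 = 0.092375
Responsibility of Group III: 0.037453 / 0.092375 ≈ 0.405

0.405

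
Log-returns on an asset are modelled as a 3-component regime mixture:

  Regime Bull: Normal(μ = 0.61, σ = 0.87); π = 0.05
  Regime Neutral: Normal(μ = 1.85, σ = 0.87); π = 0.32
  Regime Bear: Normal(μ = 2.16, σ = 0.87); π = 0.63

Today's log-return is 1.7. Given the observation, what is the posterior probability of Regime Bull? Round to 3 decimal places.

0.026

P(component k | x) = π_k·f_k(x) / marginal(x), where marginal(x) = Σ_j π_j·f_j(x).
Evaluate each component's likelihood at the observed value:
  p_Bull = 0.209188
  p_Neutral = 0.451789
  p_Bear = 0.398735
Prior × likelihood for each component:
  π_Bull·p_Bull = 0.05 × 0.209188 = 0.0104594
  π_Neutral·p_Neutral = 0.32 × 0.451789 = 0.144573
  π_Bear·p_Bear = 0.63 × 0.398735 = 0.251203
Evidence: 0.0104594 + 0.144573 + 0.251203 = 0.406235
P(Regime Bull | 1.7) = 0.0104594 / 0.406235 ≈ 0.026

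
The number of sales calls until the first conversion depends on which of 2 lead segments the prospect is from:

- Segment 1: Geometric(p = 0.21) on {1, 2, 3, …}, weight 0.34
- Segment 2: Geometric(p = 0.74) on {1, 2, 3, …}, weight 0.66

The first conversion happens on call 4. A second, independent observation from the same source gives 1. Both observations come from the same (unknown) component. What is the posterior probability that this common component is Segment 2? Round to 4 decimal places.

0.4622

P(component k | x) = P(Z=k)·f_k(x) / marginal(x), where marginal(x) = Σ_j P(Z=j)·f_j(x).
Since both observations come from the same component, the likelihood for component k is f_k(x₁)·f_k(x₂).
  f_1 = [0.21·(1−0.21)^3 = 0.21·0.493039 = 0.103538] × [0.21] = 0.021743
  f_2 = [0.74·(1−0.74)^3 = 0.74·0.017576 = 0.0130062] × [0.74] = 0.00962462
Prior × likelihood for each component:
  P(Z=1)·f_1 = 0.34 × 0.021743 = 0.00739263
  P(Z=2)·f_2 = 0.66 × 0.00962462 = 0.00635225
Sum: 0.00739263 + 0.00635225 = 0.0137449
So the posterior for Segment 2 is 0.00635225 / 0.0137449 ≈ 0.4622.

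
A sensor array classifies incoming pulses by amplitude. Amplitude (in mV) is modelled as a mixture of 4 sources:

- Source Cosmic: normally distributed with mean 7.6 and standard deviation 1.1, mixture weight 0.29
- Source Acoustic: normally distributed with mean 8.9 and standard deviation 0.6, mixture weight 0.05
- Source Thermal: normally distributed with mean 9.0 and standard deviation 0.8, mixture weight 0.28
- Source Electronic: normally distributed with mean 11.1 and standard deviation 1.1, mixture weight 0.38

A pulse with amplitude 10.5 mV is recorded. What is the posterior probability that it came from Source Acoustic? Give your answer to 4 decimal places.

By Bayes' theorem, P(k | x) = P(Z=k) f_k(x) / Σ_j P(Z=j) f_j(x).
Normal densities:
  f_Cosmic = 0.0112268
  f_Acoustic = 0.0189933
  f_Thermal = 0.0859828
  f_Electronic = 0.312544
Prior × likelihood for each component:
  P(Z=Cosmic)·f_Cosmic = 0.29 × 0.0112268 = 0.00325576
  P(Z=Acoustic)·f_Acoustic = 0.05 × 0.0189933 = 0.000949666
  P(Z=Thermal)·f_Thermal = 0.28 × 0.0859828 = 0.0240752
  P(Z=Electronic)·f_Electronic = 0.38 × 0.312544 = 0.118767
Denominator: 0.00325576 + 0.000949666 + 0.0240752 + 0.118767 = 0.147047
Responsibility of Source Acoustic: 0.000949666 / 0.147047 ≈ 0.0065

0.0065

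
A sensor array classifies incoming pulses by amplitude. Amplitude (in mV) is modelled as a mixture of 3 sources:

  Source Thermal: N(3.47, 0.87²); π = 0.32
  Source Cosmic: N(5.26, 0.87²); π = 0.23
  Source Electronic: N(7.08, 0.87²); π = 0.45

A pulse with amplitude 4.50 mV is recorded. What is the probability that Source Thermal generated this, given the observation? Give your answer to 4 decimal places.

By Bayes' theorem, P(k | x) = P(Z=k) f_k(x) / Σ_j P(Z=j) f_j(x).
Evaluate each component's likelihood at the observed value:
  L_Thermal = (1/(0.87·√(2π)))·exp(−(4.50−3.47)²/(2·0.87²)) = 0.458554·exp(-0.70082) = 0.227525
  L_Cosmic = (1/(0.87·√(2π)))·exp(−(4.50−5.26)²/(2·0.87²)) = 0.458554·exp(-0.38156) = 0.3131
  L_Electronic = (1/(0.87·√(2π)))·exp(−(4.50−7.08)²/(2·0.87²)) = 0.458554·exp(-4.39715) = 0.00564592
Prior × likelihood for each component:
  P(Z=Thermal)·L_Thermal = 0.32 × 0.227525 = 0.072808
  P(Z=Cosmic)·L_Cosmic = 0.23 × 0.3131 = 0.072013
  P(Z=Electronic)·L_Electronic = 0.45 × 0.00564592 = 0.00254066
Denominator: 0.072808 + 0.072013 + 0.00254066 = 0.147362
P(Source Thermal | 4.50 mV) ≈ 0.4941

0.4941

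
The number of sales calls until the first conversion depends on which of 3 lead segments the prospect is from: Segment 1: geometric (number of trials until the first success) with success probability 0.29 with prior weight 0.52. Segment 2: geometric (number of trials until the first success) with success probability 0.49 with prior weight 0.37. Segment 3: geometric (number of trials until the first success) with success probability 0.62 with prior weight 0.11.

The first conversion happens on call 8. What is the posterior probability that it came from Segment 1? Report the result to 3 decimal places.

The responsibility of component k is π_k f_k(x) divided by Σ_j π_j f_j(x).
Evaluate each component's likelihood at the observed value:
  L_1 = 0.29·(1−0.29)^7 = 0.29·0.0909512 = 0.0263758
  L_2 = 0.49·(1−0.49)^7 = 0.49·0.00897411 = 0.00439731
  L_3 = 0.62·(1−0.62)^7 = 0.62·0.00114416 = 0.000709377
Unnormalised posteriors:
  π_1·L_1 = 0.52 × 0.0263758 = 0.0137154
  π_2·L_2 = 0.37 × 0.00439731 = 0.00162701
  π_3·L_3 = 0.11 × 0.000709377 = 7.80314e-05
Denominator: 0.0137154 + 0.00162701 + 7.80314e-05 = 0.0154205
P(Segment 1 | 8) = 0.0137154 / 0.0154205 ≈ 0.889

0.889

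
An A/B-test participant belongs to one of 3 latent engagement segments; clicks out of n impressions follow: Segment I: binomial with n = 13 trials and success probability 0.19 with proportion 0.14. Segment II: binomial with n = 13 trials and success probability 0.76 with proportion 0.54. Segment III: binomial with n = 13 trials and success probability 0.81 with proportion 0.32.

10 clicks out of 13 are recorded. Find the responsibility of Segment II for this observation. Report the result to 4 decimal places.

0.6427

By Bayes' theorem, P(k | x) = P(Z=k) f_k(x) / Σ_j P(Z=j) f_j(x).
Binomial probabilities:
  L_I = C(13,10)·0.19^10·0.81^3 = 286·6.13107e-08·0.531441 = 9.31874e-06
  L_II = C(13,10)·0.76^10·0.24^3 = 286·0.0642889·0.013824 = 0.254177
  L_III = C(13,10)·0.81^10·0.19^3 = 286·0.121577·0.006859 = 0.238494
Prior × likelihood for each component:
  P(Z=I)·L_I = 0.14 × 9.31874e-06 = 1.30462e-06
  P(Z=II)·L_II = 0.54 × 0.254177 = 0.137255
  P(Z=III)·L_III = 0.32 × 0.238494 = 0.076318
Marginal: 1.30462e-06 + 0.137255 + 0.076318 = 0.213575
P(Segment II | the observation) ≈ 0.6427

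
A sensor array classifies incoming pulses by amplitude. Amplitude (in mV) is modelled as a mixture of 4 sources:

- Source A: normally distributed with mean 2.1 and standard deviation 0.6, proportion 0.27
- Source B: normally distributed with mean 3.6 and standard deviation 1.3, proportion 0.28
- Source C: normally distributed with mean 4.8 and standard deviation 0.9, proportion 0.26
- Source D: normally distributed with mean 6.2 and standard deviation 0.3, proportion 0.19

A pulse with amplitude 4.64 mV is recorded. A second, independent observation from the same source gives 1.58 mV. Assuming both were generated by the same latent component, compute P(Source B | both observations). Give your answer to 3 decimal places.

0.984

Posterior ∝ prior × likelihood, so P(k | x) ∝ π_k f_k(x); normalise over all components.
Since both observations come from the same component, the likelihood for component k is f_k(x₁)·f_k(x₂).
  p_A = [(1/(0.6·√(2π)))·exp(−(4.64−2.1)²/(2·0.6²)) = 0.664904·exp(-8.96056) = 8.5357e-05] × [0.456727] = 3.89849e-05
  p_B = [(1/(1.3·√(2π)))·exp(−(4.64−3.6)²/(2·1.3²)) = 0.306879·exp(-0.32000) = 0.22284] × [0.0917652] = 0.0204489
  p_C = [(1/(0.9·√(2π)))·exp(−(4.64−4.8)²/(2·0.9²)) = 0.443269·exp(-0.01580) = 0.43632] × [0.000736335] = 0.000321277
  p_D = [(1/(0.3·√(2π)))·exp(−(4.64−6.2)²/(2·0.3²)) = 1.329808·exp(-13.52000) = 1.78701e-06] × [4.21841e-52] = 7.53835e-58
Prior × likelihood for each component:
  π_A·p_A = 0.27 × 3.89849e-05 = 1.05259e-05
  π_B·p_B = 0.28 × 0.0204489 = 0.0057257
  π_C·p_C = 0.26 × 0.000321277 = 8.35321e-05
  π_D·p_D = 0.19 × 7.53835e-58 = 1.43229e-58
Marginal: 1.05259e-05 + 0.0057257 + 8.35321e-05 + 1.43229e-58 = 0.00581976
Responsibility of Source B: 0.0057257 / 0.00581976 ≈ 0.984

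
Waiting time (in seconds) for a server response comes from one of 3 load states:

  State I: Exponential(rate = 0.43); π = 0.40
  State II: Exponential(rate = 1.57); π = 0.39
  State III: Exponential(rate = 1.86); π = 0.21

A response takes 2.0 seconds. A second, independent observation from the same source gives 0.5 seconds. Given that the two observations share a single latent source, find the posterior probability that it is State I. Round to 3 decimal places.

0.493

Apply Bayes' rule: the posterior for each component is proportional to its prior times its likelihood at x.
Since both observations come from the same component, the likelihood for component k is f_k(x₁)·f_k(x₂).
  p_I = [0.43·e^(−0.43·2.0) = 0.43·e^(−0.8600) = 0.18196] × [0.346813] = 0.063106
  p_II = [1.57·e^(−1.57·2.0) = 1.57·e^(−3.1400) = 0.067954] × [0.716108] = 0.0486624
  p_III = [1.86·e^(−1.86·2.0) = 1.86·e^(−3.7200) = 0.0450752] × [0.73387] = 0.0330793
Multiply by the mixture weights:
  π_I·p_I = 0.40 × 0.063106 = 0.0252424
  π_II·p_II = 0.39 × 0.0486624 = 0.0189783
  π_III·p_III = 0.21 × 0.0330793 = 0.00694666
Normaliser: 0.0252424 + 0.0189783 + 0.00694666 = 0.0511674
So the posterior for State I is 0.0252424 / 0.0511674 ≈ 0.493.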